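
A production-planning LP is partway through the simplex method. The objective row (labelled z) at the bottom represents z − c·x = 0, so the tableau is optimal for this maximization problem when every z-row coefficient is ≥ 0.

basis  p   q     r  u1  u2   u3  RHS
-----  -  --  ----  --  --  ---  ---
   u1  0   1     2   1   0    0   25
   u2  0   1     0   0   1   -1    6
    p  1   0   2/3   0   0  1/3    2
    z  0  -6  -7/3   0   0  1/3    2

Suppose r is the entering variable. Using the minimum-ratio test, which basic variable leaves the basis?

Column r entries and ratios — u1: 25/2 = 25/2; u2: 0 ≤ 0, skip; p: 2/(2/3) = 3.
Smallest ratio is 3 in the row of p, so p leaves.

p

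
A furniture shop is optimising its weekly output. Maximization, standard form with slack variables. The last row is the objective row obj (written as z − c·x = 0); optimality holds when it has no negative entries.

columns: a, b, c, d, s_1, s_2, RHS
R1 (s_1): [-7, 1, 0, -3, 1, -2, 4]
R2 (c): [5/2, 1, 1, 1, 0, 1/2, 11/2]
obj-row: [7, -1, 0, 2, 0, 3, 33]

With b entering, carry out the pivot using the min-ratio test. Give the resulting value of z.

Ratio test on column b — row 1: 4/1 = 4; row 2: (11/2)/1 = 11/2. Minimum is 4 at row 1 (s_1 leaves); pivot element 1.
Pivot on row 1; the obj-row RHS becomes 33 − (-1)·4 = 37.

37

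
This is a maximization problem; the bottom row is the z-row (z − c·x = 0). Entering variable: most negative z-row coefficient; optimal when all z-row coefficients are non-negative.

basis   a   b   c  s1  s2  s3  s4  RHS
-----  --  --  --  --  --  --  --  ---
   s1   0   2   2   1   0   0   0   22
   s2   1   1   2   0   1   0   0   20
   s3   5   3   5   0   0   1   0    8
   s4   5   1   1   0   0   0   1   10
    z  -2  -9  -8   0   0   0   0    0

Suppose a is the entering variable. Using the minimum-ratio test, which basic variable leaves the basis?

Column a entries and ratios — s1: 0 ≤ 0, skip; s2: 20/1 = 20; s3: 8/5 = 8/5; s4: 10/5 = 2.
Smallest ratio is 8/5 in the row of s3, so s3 leaves.

s3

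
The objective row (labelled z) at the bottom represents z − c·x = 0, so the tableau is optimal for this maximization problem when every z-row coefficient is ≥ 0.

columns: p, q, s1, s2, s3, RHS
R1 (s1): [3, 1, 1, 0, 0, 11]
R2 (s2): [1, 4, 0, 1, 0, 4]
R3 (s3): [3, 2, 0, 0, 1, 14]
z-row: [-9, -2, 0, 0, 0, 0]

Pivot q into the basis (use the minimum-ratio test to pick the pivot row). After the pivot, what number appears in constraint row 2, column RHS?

1

Ratio test on column q — row 1: 11/1 = 11; row 2: 4/4 = 1; row 3: 14/2 = 7. Minimum is 1 at row 2 (s2 leaves); pivot element 4.
Divide row 2 by 4; eliminate column q from the other rows.
In the new row 2, the RHS entry is the old entry divided by the pivot: 4/4 = 1.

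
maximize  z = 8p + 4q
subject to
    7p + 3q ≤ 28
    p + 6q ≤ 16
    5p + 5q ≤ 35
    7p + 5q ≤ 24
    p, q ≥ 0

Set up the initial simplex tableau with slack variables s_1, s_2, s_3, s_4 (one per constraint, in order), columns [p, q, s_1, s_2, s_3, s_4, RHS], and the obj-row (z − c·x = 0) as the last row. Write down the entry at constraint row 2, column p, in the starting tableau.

1

Constraint 2 has coefficient 1 on p.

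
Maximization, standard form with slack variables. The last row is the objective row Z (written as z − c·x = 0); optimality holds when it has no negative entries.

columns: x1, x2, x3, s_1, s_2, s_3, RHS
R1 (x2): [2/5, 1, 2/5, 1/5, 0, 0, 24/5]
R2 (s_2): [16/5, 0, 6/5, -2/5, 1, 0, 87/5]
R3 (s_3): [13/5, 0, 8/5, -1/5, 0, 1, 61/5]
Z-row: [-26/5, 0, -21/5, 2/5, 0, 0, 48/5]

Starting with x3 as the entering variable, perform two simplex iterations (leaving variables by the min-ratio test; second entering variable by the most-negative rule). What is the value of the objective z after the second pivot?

85/2

Ratio test on column x3 — row 1: (24/5)/(2/5) = 12; row 2: (87/5)/(6/5) = 29/2; row 3: (61/5)/(8/5) = 61/8. Minimum is 61/8 at row 3 (s_3 leaves); pivot element 8/5.
Pivot on row 3; the Z-row RHS becomes 48/5 − (-21/5)·(61/8) = 333/8.
Next entering variable (most negative Z-row entry -1/8): s_1.
Ratio test on column s_1 — row 1: (7/4)/(1/4) = 7; row 2: entry -1/4 ≤ 0; row 3: entry -1/8 ≤ 0. Minimum is 7 at row 1 (x2 leaves); pivot element 1/4.
After the second pivot the Z-row RHS is 333/8 − (-1/8)·7 = 85/2.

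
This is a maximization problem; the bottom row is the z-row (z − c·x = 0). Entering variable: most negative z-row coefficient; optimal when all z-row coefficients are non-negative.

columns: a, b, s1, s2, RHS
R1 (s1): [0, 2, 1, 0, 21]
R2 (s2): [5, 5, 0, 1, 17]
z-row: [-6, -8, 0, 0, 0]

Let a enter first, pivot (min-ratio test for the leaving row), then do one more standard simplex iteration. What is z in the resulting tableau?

136/5

Ratio test on column a — row 1: entry 0 ≤ 0; row 2: 17/5 = 17/5. Minimum is 17/5 at row 2 (s2 leaves); pivot element 5.
Pivot on row 2; the z-row RHS becomes 0 − (-6)·(17/5) = 102/5.
Next entering variable (most negative z-row entry -2): b.
Ratio test on column b — row 1: 21/2 = 21/2; row 2: (17/5)/1 = 17/5. Minimum is 17/5 at row 2 (a leaves); pivot element 1.
After the second pivot the z-row RHS is 102/5 − (-2)·(17/5) = 136/5.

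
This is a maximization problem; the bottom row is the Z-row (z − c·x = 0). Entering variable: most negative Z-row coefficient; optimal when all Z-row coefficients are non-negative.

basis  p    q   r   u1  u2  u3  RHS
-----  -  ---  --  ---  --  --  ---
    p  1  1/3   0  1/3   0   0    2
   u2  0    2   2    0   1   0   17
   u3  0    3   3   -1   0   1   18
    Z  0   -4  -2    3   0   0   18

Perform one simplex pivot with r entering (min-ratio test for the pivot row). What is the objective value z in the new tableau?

Ratio test on column r — row 1: entry 0 ≤ 0; row 2: 17/2 = 17/2; row 3: 18/3 = 6. Minimum is 6 at row 3 (u3 leaves); pivot element 3.
Pivot on row 3; the Z-row RHS becomes 18 − (-2)·6 = 30.

30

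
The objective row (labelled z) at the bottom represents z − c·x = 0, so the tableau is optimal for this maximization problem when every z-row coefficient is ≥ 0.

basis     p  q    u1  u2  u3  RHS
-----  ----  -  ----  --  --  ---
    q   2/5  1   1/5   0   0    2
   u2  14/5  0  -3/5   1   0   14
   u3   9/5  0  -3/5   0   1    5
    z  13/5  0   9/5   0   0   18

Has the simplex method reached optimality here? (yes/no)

Every z-row coefficient is ≥ 0, so the tableau is optimal.

yes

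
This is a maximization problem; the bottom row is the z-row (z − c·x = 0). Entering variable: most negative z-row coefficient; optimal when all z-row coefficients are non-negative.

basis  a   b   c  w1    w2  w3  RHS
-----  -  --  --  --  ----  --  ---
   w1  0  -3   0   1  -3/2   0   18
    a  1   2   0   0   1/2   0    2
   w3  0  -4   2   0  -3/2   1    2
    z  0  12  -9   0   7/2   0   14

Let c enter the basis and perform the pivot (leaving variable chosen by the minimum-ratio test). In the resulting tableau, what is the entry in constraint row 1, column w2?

Ratio test on column c — row 1: entry 0 ≤ 0; row 2: entry 0 ≤ 0; row 3: 2/2 = 1. Minimum is 1 at row 3 (w3 leaves); pivot element 2.
Divide row 3 by 2; eliminate column c from the other rows.
Row 1 update in column w2: -3/2 − 0·(-3/4) = -3/2.

-3/2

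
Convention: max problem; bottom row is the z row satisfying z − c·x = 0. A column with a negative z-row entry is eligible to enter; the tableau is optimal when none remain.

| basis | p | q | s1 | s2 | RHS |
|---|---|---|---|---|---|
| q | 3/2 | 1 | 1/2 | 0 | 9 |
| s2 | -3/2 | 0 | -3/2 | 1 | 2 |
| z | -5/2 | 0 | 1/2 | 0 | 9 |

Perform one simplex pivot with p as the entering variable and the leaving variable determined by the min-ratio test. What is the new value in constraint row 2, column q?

Ratio test on column p — row 1: 9/(3/2) = 6; row 2: entry -3/2 ≤ 0. Minimum is 6 at row 1 (q leaves); pivot element 3/2.
Divide row 1 by 3/2; eliminate column p from the other rows.
Row 2 update in column q: 0 − (-3/2)·(2/3) = 1.

1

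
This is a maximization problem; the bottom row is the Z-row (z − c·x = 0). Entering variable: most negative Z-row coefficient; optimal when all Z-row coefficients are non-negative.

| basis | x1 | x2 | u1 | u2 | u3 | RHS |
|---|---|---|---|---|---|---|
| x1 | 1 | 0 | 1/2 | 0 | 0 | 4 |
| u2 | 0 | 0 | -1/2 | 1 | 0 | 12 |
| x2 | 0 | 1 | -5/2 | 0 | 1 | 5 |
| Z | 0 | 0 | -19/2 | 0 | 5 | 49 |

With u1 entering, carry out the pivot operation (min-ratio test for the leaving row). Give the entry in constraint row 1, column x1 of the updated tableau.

Ratio test on column u1 — row 1: 4/(1/2) = 8; row 2: entry -1/2 ≤ 0; row 3: entry -5/2 ≤ 0. Minimum is 8 at row 1 (x1 leaves); pivot element 1/2.
Divide row 1 by 1/2; eliminate column u1 from the other rows.
In the new row 1, the x1 entry is the old entry divided by the pivot: 1/(1/2) = 2.

2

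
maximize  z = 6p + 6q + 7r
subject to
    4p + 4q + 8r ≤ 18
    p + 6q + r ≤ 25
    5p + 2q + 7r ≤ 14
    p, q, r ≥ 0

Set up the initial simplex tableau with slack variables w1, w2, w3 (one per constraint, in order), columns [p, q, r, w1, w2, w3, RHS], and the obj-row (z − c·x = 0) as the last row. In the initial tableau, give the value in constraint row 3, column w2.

Slack w2 belongs to constraint 2; its column is the unit vector e_2, so the entry in row 3 is 0.

0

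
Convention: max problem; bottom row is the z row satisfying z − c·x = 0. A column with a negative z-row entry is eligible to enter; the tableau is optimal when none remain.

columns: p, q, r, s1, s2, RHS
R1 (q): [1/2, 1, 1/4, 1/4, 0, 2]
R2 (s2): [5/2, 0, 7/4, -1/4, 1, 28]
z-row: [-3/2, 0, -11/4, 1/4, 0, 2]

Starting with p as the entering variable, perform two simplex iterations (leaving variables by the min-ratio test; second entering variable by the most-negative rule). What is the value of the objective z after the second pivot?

24

Ratio test on column p — row 1: 2/(1/2) = 4; row 2: 28/(5/2) = 56/5. Minimum is 4 at row 1 (q leaves); pivot element 1/2.
Pivot on row 1; the z-row RHS becomes 2 − (-3/2)·4 = 8.
Next entering variable (most negative z-row entry -2): r.
Ratio test on column r — row 1: 4/(1/2) = 8; row 2: 18/(1/2) = 36. Minimum is 8 at row 1 (p leaves); pivot element 1/2.
After the second pivot the z-row RHS is 8 − (-2)·8 = 24.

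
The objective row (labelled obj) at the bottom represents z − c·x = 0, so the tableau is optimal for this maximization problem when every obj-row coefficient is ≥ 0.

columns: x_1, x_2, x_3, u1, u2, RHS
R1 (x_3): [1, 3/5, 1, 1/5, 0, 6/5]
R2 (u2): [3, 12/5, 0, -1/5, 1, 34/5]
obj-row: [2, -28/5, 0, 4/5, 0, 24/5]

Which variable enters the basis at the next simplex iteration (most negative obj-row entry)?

x_2

Negative obj-row entries: x_2: -28/5.
The most negative is -28/5 in column x_2, so x_2 enters.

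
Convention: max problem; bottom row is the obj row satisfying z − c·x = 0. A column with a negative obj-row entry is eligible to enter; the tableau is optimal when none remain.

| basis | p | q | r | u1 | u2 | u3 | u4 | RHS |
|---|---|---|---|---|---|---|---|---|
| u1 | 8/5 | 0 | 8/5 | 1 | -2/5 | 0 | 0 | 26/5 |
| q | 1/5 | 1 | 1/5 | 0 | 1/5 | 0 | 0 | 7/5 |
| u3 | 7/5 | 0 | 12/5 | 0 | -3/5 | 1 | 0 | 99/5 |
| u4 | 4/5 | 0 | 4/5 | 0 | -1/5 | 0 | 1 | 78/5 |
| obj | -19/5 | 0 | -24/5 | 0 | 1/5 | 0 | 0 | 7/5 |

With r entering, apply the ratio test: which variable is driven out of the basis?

u1

Column r entries and ratios — u1: (26/5)/(8/5) = 13/4; q: (7/5)/(1/5) = 7; u3: (99/5)/(12/5) = 33/4; u4: (78/5)/(4/5) = 39/2.
Smallest ratio is 13/4 in the row of u1, so u1 leaves.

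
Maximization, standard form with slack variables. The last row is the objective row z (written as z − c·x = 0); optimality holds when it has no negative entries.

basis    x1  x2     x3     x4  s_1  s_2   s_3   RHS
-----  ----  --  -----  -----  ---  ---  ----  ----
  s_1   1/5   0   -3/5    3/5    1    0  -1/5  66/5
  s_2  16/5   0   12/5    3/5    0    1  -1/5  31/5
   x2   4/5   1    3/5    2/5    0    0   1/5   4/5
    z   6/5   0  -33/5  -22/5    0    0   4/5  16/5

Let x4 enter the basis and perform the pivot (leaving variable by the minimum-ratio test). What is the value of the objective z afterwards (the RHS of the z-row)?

12

Ratio test on column x4 — row 1: (66/5)/(3/5) = 22; row 2: (31/5)/(3/5) = 31/3; row 3: (4/5)/(2/5) = 2. Minimum is 2 at row 3 (x2 leaves); pivot element 2/5.
Pivot on row 3; the z-row RHS becomes 16/5 − (-22/5)·2 = 12.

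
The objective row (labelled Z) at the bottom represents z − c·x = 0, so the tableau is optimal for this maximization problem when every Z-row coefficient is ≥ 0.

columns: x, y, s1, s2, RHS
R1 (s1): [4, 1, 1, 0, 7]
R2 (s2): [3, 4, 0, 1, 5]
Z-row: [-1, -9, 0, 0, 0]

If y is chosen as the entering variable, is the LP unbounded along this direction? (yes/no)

Column y has positive entries in row(s) 1, 2, so the ratio test bounds it — not unbounded.

no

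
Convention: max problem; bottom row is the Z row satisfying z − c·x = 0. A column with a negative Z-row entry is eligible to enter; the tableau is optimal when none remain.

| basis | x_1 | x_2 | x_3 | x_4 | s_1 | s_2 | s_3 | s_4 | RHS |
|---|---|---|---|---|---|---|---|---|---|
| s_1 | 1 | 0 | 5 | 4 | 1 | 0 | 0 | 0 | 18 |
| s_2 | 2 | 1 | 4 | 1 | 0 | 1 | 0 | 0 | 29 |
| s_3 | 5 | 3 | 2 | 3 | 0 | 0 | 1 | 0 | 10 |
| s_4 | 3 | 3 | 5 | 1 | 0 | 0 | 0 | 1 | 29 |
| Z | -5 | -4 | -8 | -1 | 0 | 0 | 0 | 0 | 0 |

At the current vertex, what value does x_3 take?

0

x_3 is not in the basis, so in the current basic feasible solution x_3 = 0.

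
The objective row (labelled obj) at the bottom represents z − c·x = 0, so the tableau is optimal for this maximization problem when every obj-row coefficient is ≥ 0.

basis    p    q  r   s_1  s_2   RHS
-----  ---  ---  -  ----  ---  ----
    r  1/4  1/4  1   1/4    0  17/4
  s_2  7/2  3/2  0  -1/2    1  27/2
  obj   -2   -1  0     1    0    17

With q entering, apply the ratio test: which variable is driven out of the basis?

s_2

Column q entries and ratios — r: (17/4)/(1/4) = 17; s_2: (27/2)/(3/2) = 9.
Smallest ratio is 9 in the row of s_2, so s_2 leaves.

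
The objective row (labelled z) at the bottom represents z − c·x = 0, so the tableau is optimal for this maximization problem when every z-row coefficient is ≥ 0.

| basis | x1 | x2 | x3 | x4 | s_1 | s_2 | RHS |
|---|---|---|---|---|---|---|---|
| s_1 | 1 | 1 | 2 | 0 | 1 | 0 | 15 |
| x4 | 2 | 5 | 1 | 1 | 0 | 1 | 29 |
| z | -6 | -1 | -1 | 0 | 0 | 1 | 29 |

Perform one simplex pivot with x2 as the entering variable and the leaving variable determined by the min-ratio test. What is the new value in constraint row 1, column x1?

Ratio test on column x2 — row 1: 15/1 = 15; row 2: 29/5 = 29/5. Minimum is 29/5 at row 2 (x4 leaves); pivot element 5.
Divide row 2 by 5; eliminate column x2 from the other rows.
Row 1 update in column x1: 1 − 1·(2/5) = 3/5.

3/5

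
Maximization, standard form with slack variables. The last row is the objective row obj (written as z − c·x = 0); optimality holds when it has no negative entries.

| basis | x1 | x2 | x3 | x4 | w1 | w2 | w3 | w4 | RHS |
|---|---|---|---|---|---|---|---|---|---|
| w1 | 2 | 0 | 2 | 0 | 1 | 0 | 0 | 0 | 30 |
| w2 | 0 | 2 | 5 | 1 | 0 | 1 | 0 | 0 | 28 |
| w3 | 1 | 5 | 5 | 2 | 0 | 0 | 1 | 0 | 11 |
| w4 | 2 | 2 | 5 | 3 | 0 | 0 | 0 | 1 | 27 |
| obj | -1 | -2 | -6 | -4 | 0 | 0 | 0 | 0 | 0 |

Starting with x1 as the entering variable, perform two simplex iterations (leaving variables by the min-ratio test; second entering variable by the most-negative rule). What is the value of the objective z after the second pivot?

Ratio test on column x1 — row 1: 30/2 = 15; row 2: entry 0 ≤ 0; row 3: 11/1 = 11; row 4: 27/2 = 27/2. Minimum is 11 at row 3 (w3 leaves); pivot element 1.
Pivot on row 3; the obj-row RHS becomes 0 − (-1)·11 = 11.
Next entering variable (most negative obj-row entry -2): x4.
Ratio test on column x4 — row 1: entry -4 ≤ 0; row 2: 28/1 = 28; row 3: 11/2 = 11/2; row 4: entry -1 ≤ 0. Minimum is 11/2 at row 3 (x1 leaves); pivot element 2.
After the second pivot the obj-row RHS is 11 − (-2)·(11/2) = 22.

22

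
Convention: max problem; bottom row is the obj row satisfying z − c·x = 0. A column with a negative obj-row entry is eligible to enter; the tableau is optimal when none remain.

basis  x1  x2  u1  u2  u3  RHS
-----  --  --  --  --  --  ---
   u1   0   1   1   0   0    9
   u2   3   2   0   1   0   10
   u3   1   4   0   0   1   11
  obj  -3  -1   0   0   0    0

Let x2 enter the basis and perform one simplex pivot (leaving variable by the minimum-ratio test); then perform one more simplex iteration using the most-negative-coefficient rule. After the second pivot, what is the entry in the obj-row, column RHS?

Ratio test on column x2 — row 1: 9/1 = 9; row 2: 10/2 = 5; row 3: 11/4 = 11/4. Minimum is 11/4 at row 3 (u3 leaves); pivot element 4.
Divide row 3 by 4; eliminate column x2 from the other rows.
Second iteration: most negative obj-row entry is -11/4 in column x1, so x1 enters.
Ratio test on column x1 — row 1: entry -1/4 ≤ 0; row 2: (9/2)/(5/2) = 9/5; row 3: (11/4)/(1/4) = 11. Minimum is 9/5 at row 2 (u2 leaves); pivot element 5/2.
Divide row 2 by 5/2; eliminate column x1 from the other rows.
After both pivots, the entry at the obj-row, column RHS is 77/10.

77/10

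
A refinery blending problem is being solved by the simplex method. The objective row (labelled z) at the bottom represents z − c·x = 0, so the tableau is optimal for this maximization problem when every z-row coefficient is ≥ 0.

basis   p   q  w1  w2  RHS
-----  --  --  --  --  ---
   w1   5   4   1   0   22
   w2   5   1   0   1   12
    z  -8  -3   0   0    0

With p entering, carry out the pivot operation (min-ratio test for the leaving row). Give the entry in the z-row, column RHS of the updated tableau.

Ratio test on column p — row 1: 22/5 = 22/5; row 2: 12/5 = 12/5. Minimum is 12/5 at row 2 (w2 leaves); pivot element 5.
Divide row 2 by 5; eliminate column p from the other rows.
z-row update in column RHS: 0 − (-8)·(12/5) = 96/5.

96/5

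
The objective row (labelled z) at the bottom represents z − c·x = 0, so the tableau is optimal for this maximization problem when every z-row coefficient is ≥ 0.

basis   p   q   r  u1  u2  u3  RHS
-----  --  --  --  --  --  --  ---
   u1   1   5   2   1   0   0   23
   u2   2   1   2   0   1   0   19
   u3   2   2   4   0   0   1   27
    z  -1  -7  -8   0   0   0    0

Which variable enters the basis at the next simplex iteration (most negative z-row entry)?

Negative z-row entries: p: -1, q: -7, r: -8.
The most negative is -8 in column r, so r enters.

r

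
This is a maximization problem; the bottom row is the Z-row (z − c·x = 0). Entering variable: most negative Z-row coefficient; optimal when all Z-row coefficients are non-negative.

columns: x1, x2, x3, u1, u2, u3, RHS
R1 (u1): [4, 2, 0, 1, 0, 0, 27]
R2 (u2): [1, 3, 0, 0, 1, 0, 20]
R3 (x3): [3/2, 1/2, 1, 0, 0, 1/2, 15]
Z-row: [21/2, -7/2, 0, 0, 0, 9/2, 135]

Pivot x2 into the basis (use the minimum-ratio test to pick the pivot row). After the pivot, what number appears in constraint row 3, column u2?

-1/6

Ratio test on column x2 — row 1: 27/2 = 27/2; row 2: 20/3 = 20/3; row 3: 15/(1/2) = 30. Minimum is 20/3 at row 2 (u2 leaves); pivot element 3.
Divide row 2 by 3; eliminate column x2 from the other rows.
Row 3 update in column u2: 0 − (1/2)·(1/3) = -1/6.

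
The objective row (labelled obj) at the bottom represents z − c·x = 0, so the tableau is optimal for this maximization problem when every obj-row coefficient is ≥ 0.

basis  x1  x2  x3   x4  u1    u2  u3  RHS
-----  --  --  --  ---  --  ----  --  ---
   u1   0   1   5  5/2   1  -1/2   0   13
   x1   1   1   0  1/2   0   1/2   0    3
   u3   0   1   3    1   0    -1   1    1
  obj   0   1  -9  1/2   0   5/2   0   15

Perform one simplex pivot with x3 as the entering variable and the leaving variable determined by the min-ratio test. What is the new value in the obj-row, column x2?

Ratio test on column x3 — row 1: 13/5 = 13/5; row 2: entry 0 ≤ 0; row 3: 1/3 = 1/3. Minimum is 1/3 at row 3 (u3 leaves); pivot element 3.
Divide row 3 by 3; eliminate column x3 from the other rows.
obj-row update in column x2: 1 − (-9)·(1/3) = 4.

4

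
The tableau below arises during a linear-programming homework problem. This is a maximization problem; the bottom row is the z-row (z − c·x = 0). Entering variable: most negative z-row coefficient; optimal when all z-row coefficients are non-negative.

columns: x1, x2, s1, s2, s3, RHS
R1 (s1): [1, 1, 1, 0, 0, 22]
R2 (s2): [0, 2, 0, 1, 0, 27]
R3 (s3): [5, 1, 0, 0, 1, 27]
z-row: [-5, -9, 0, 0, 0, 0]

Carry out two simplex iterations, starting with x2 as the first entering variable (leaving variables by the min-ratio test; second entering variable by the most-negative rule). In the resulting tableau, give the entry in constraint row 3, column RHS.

27/10

Ratio test on column x2 — row 1: 22/1 = 22; row 2: 27/2 = 27/2; row 3: 27/1 = 27. Minimum is 27/2 at row 2 (s2 leaves); pivot element 2.
Divide row 2 by 2; eliminate column x2 from the other rows.
Second iteration: most negative z-row entry is -5 in column x1, so x1 enters.
Ratio test on column x1 — row 1: (17/2)/1 = 17/2; row 2: entry 0 ≤ 0; row 3: (27/2)/5 = 27/10. Minimum is 27/10 at row 3 (s3 leaves); pivot element 5.
Divide row 3 by 5; eliminate column x1 from the other rows.
After both pivots, the entry at constraint row 3, column RHS is 27/10.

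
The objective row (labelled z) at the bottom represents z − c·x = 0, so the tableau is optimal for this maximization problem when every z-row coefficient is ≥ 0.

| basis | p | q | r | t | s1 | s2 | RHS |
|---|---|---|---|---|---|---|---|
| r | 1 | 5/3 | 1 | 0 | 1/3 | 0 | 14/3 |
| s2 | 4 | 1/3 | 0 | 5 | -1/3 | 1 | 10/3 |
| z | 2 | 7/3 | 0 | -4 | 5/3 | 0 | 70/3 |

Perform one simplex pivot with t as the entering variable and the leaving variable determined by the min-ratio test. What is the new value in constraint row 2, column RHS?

Ratio test on column t — row 1: entry 0 ≤ 0; row 2: (10/3)/5 = 2/3. Minimum is 2/3 at row 2 (s2 leaves); pivot element 5.
Divide row 2 by 5; eliminate column t from the other rows.
In the new row 2, the RHS entry is the old entry divided by the pivot: (10/3)/5 = 2/3.

2/3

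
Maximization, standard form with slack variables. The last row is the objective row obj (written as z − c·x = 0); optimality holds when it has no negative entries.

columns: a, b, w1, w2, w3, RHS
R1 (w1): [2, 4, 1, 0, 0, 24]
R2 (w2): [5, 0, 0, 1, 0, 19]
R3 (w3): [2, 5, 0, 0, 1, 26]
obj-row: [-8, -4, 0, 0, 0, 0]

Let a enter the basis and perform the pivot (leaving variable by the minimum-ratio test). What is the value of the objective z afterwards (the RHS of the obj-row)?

Ratio test on column a — row 1: 24/2 = 12; row 2: 19/5 = 19/5; row 3: 26/2 = 13. Minimum is 19/5 at row 2 (w2 leaves); pivot element 5.
Pivot on row 2; the obj-row RHS becomes 0 − (-8)·(19/5) = 152/5.

152/5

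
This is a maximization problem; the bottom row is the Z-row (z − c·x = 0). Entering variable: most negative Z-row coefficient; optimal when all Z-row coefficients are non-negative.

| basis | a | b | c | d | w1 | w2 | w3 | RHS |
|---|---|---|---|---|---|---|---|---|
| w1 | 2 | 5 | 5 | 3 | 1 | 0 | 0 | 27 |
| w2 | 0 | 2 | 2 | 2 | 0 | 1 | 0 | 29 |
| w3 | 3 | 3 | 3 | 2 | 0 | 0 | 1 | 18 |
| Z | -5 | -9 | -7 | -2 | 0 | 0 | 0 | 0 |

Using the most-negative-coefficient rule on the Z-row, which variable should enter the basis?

Negative Z-row entries: a: -5, b: -9, c: -7, d: -2.
The most negative is -9 in column b, so b enters.

b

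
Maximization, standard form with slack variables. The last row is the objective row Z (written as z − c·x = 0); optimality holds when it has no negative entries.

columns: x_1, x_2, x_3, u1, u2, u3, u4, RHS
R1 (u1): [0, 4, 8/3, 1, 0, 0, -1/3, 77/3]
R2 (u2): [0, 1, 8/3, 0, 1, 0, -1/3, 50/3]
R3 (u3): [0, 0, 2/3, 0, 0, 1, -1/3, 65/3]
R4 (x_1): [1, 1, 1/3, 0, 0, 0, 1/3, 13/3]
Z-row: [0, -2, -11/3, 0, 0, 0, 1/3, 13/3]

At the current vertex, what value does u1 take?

u1 is basic (row 1); its value is the RHS of that row, 77/3.

77/3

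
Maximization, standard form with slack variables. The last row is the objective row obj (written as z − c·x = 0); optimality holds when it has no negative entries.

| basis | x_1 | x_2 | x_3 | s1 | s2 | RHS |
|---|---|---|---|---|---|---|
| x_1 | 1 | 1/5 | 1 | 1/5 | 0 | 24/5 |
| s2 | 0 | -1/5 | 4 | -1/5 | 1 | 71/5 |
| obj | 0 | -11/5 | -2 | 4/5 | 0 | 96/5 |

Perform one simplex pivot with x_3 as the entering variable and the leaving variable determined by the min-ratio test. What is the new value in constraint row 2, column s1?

-1/20

Ratio test on column x_3 — row 1: (24/5)/1 = 24/5; row 2: (71/5)/4 = 71/20. Minimum is 71/20 at row 2 (s2 leaves); pivot element 4.
Divide row 2 by 4; eliminate column x_3 from the other rows.
In the new row 2, the s1 entry is the old entry divided by the pivot: (-1/5)/4 = -1/20.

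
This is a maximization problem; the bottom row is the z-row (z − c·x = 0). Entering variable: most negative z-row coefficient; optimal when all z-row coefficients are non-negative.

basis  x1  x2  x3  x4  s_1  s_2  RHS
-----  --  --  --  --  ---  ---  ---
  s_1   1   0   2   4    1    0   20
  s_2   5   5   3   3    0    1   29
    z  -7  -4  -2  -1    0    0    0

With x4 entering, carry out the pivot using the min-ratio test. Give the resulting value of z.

5

Ratio test on column x4 — row 1: 20/4 = 5; row 2: 29/3 = 29/3. Minimum is 5 at row 1 (s_1 leaves); pivot element 4.
Pivot on row 1; the z-row RHS becomes 0 − (-1)·5 = 5.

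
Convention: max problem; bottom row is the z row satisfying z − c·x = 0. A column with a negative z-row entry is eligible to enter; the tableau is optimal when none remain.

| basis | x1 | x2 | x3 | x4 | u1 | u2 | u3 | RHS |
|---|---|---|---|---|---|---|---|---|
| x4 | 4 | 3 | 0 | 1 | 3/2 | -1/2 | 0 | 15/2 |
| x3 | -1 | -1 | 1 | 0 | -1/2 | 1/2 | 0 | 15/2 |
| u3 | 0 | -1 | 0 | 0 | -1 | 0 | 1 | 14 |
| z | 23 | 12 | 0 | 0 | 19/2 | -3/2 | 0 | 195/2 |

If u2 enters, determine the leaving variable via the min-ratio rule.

x3

Column u2 entries and ratios — x4: -1/2 ≤ 0, skip; x3: (15/2)/(1/2) = 15; u3: 0 ≤ 0, skip.
Smallest ratio is 15 in the row of x3, so x3 leaves.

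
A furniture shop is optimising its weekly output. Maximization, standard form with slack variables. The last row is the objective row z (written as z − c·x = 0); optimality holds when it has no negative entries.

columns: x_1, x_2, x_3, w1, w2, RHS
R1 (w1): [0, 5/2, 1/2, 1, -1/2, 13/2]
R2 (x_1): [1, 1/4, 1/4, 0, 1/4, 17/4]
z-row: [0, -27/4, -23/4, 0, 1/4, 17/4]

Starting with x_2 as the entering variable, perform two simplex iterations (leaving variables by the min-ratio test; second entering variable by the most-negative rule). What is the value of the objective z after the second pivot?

79

Ratio test on column x_2 — row 1: (13/2)/(5/2) = 13/5; row 2: (17/4)/(1/4) = 17. Minimum is 13/5 at row 1 (w1 leaves); pivot element 5/2.
Pivot on row 1; the z-row RHS becomes 17/4 − (-27/4)·(13/5) = 109/5.
Next entering variable (most negative z-row entry -22/5): x_3.
Ratio test on column x_3 — row 1: (13/5)/(1/5) = 13; row 2: (18/5)/(1/5) = 18. Minimum is 13 at row 1 (x_2 leaves); pivot element 1/5.
After the second pivot the z-row RHS is 109/5 − (-22/5)·13 = 79.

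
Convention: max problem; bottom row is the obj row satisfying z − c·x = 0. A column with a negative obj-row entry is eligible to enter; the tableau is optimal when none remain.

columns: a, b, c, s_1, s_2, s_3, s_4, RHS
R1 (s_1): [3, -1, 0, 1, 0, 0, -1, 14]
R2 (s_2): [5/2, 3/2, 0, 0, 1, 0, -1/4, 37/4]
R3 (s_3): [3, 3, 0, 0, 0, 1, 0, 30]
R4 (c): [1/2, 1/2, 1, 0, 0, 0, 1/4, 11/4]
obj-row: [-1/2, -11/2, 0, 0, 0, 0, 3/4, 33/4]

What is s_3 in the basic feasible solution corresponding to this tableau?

30

s_3 is basic (row 3); its value is the RHS of that row, 30.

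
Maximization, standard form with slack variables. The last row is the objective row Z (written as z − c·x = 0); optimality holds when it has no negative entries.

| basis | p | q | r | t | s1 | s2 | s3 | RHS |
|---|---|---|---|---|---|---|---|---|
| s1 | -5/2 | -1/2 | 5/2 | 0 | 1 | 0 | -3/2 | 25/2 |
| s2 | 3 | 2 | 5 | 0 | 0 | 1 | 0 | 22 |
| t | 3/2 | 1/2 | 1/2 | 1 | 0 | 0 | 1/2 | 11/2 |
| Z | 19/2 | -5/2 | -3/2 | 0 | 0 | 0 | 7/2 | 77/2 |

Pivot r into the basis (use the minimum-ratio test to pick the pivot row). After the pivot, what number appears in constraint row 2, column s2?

Ratio test on column r — row 1: (25/2)/(5/2) = 5; row 2: 22/5 = 22/5; row 3: (11/2)/(1/2) = 11. Minimum is 22/5 at row 2 (s2 leaves); pivot element 5.
Divide row 2 by 5; eliminate column r from the other rows.
In the new row 2, the s2 entry is the old entry divided by the pivot: 1/5 = 1/5.

1/5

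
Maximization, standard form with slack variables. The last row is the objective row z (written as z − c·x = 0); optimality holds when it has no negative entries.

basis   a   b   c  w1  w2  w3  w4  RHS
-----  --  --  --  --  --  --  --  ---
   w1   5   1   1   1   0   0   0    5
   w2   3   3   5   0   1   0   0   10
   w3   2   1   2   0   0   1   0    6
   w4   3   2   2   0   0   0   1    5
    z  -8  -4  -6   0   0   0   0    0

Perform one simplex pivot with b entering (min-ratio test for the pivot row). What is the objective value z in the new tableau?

10

Ratio test on column b — row 1: 5/1 = 5; row 2: 10/3 = 10/3; row 3: 6/1 = 6; row 4: 5/2 = 5/2. Minimum is 5/2 at row 4 (w4 leaves); pivot element 2.
Pivot on row 4; the z-row RHS becomes 0 − (-4)·(5/2) = 10.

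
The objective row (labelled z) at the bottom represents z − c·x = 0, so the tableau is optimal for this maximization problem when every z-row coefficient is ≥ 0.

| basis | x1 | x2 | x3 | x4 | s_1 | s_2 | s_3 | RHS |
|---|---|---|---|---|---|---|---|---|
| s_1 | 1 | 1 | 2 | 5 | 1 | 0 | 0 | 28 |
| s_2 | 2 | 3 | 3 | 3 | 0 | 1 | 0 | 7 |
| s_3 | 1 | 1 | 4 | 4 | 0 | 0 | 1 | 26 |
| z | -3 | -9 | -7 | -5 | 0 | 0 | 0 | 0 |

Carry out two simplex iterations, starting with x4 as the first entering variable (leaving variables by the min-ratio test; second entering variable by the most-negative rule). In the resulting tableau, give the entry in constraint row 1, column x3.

1

Ratio test on column x4 — row 1: 28/5 = 28/5; row 2: 7/3 = 7/3; row 3: 26/4 = 13/2. Minimum is 7/3 at row 2 (s_2 leaves); pivot element 3.
Divide row 2 by 3; eliminate column x4 from the other rows.
Second iteration: most negative z-row entry is -4 in column x2, so x2 enters.
Ratio test on column x2 — row 1: entry -4 ≤ 0; row 2: (7/3)/1 = 7/3; row 3: entry -3 ≤ 0. Minimum is 7/3 at row 2 (x4 leaves); pivot element 1.
Divide row 2 by 1; eliminate column x2 from the other rows.
After both pivots, the entry at constraint row 1, column x3 is 1.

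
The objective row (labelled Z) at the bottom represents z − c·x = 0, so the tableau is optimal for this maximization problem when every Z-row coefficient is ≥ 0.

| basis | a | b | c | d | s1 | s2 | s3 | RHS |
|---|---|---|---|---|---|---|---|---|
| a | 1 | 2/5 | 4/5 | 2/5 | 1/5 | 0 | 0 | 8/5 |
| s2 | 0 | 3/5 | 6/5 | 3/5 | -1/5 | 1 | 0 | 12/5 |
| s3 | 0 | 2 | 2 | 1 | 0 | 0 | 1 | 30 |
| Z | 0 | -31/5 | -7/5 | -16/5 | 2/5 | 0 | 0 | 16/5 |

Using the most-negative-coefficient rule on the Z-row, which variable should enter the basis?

b

Negative Z-row entries: b: -31/5, c: -7/5, d: -16/5.
The most negative is -31/5 in column b, so b enters.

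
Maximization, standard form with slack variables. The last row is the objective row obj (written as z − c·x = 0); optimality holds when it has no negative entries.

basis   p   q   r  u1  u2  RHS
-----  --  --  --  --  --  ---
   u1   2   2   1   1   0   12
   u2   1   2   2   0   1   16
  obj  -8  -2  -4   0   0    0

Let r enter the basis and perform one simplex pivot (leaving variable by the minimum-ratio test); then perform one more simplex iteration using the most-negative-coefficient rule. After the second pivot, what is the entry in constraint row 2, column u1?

-1/3

Ratio test on column r — row 1: 12/1 = 12; row 2: 16/2 = 8. Minimum is 8 at row 2 (u2 leaves); pivot element 2.
Divide row 2 by 2; eliminate column r from the other rows.
Second iteration: most negative obj-row entry is -6 in column p, so p enters.
Ratio test on column p — row 1: 4/(3/2) = 8/3; row 2: 8/(1/2) = 16. Minimum is 8/3 at row 1 (u1 leaves); pivot element 3/2.
Divide row 1 by 3/2; eliminate column p from the other rows.
After both pivots, the entry at constraint row 2, column u1 is -1/3.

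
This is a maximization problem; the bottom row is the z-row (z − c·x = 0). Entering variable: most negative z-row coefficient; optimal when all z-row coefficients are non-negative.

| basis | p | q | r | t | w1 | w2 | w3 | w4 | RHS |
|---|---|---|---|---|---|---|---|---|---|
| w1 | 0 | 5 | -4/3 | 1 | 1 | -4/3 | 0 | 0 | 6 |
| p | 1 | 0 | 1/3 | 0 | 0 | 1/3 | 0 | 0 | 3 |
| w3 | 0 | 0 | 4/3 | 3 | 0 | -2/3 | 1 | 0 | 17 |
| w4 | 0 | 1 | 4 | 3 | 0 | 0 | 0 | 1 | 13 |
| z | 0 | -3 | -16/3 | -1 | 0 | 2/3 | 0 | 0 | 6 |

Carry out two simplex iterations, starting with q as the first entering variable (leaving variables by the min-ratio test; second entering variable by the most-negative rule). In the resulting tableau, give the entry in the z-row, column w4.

23/16

Ratio test on column q — row 1: 6/5 = 6/5; row 2: entry 0 ≤ 0; row 3: entry 0 ≤ 0; row 4: 13/1 = 13. Minimum is 6/5 at row 1 (w1 leaves); pivot element 5.
Divide row 1 by 5; eliminate column q from the other rows.
Second iteration: most negative z-row entry is -92/15 in column r, so r enters.
Ratio test on column r — row 1: entry -4/15 ≤ 0; row 2: 3/(1/3) = 9; row 3: 17/(4/3) = 51/4; row 4: (59/5)/(64/15) = 177/64. Minimum is 177/64 at row 4 (w4 leaves); pivot element 64/15.
Divide row 4 by 64/15; eliminate column r from the other rows.
After both pivots, the entry at the z-row, column w4 is 23/16.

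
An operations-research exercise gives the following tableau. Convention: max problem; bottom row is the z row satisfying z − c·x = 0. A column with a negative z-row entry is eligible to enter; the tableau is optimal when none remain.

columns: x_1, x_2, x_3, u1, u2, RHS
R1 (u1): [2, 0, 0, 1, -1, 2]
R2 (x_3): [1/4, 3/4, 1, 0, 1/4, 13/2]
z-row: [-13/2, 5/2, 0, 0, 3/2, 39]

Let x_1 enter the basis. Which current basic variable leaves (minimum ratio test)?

u1

Column x_1 entries and ratios — u1: 2/2 = 1; x_3: (13/2)/(1/4) = 26.
Smallest ratio is 1 in the row of u1, so u1 leaves.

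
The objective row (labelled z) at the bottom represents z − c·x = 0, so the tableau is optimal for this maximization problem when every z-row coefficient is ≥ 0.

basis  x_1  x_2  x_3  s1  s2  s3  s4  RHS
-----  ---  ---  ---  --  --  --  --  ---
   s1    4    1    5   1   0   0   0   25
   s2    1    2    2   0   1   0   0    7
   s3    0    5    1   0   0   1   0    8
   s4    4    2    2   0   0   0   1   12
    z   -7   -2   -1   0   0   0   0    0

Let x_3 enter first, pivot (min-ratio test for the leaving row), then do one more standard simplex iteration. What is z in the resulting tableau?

43/3

Ratio test on column x_3 — row 1: 25/5 = 5; row 2: 7/2 = 7/2; row 3: 8/1 = 8; row 4: 12/2 = 6. Minimum is 7/2 at row 2 (s2 leaves); pivot element 2.
Pivot on row 2; the z-row RHS becomes 0 − (-1)·(7/2) = 7/2.
Next entering variable (most negative z-row entry -13/2): x_1.
Ratio test on column x_1 — row 1: (15/2)/(3/2) = 5; row 2: (7/2)/(1/2) = 7; row 3: entry -1/2 ≤ 0; row 4: 5/3 = 5/3. Minimum is 5/3 at row 4 (s4 leaves); pivot element 3.
After the second pivot the z-row RHS is 7/2 − (-13/2)·(5/3) = 43/3.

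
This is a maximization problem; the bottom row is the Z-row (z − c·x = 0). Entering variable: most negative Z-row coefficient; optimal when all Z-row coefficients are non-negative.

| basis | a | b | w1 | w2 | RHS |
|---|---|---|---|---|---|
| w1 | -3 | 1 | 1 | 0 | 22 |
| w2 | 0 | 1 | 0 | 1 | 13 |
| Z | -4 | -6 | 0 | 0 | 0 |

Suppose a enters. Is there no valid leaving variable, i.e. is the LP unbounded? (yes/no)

yes

Every constraint-row entry in column a is ≤ 0, so increasing a is unbounded.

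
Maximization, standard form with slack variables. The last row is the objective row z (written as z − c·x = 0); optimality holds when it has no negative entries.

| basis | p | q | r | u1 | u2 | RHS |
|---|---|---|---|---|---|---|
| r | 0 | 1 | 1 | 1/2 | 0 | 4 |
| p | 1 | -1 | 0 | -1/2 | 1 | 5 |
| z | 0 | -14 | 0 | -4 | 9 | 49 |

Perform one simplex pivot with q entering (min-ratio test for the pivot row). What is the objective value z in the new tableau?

105

Ratio test on column q — row 1: 4/1 = 4; row 2: entry -1 ≤ 0. Minimum is 4 at row 1 (r leaves); pivot element 1.
Pivot on row 1; the z-row RHS becomes 49 − (-14)·4 = 105.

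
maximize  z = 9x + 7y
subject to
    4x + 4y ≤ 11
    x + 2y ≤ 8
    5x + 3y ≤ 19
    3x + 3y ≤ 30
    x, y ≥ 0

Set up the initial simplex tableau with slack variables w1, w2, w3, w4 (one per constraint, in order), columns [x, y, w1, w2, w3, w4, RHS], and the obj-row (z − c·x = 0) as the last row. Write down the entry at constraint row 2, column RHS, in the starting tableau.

The RHS of constraint 2 is b_2 = 8.

8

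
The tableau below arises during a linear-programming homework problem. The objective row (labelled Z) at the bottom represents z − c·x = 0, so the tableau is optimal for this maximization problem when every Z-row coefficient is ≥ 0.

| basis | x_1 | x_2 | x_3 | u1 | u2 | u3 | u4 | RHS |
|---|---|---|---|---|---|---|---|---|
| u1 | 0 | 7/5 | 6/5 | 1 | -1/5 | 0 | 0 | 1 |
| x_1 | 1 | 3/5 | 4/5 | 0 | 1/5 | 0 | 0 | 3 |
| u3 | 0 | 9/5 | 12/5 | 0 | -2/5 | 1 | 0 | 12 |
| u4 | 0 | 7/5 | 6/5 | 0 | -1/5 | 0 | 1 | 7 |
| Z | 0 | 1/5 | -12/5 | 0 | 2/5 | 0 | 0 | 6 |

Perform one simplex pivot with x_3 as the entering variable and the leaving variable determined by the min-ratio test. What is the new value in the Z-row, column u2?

0

Ratio test on column x_3 — row 1: 1/(6/5) = 5/6; row 2: 3/(4/5) = 15/4; row 3: 12/(12/5) = 5; row 4: 7/(6/5) = 35/6. Minimum is 5/6 at row 1 (u1 leaves); pivot element 6/5.
Divide row 1 by 6/5; eliminate column x_3 from the other rows.
Z-row update in column u2: 2/5 − (-12/5)·(-1/6) = 0.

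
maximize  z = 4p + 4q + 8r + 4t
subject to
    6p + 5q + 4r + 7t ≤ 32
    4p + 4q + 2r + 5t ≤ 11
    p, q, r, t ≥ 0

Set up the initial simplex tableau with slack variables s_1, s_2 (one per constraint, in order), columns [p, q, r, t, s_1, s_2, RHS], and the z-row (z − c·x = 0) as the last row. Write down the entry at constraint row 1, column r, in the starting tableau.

Constraint 1 has coefficient 4 on r.

4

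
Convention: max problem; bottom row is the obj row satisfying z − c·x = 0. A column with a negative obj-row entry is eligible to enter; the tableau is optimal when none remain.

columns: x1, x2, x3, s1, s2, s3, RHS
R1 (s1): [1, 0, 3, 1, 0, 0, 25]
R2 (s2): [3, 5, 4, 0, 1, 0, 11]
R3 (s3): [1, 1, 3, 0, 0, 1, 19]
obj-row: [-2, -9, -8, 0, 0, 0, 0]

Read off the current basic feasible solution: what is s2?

11

s2 is basic (row 2); its value is the RHS of that row, 11.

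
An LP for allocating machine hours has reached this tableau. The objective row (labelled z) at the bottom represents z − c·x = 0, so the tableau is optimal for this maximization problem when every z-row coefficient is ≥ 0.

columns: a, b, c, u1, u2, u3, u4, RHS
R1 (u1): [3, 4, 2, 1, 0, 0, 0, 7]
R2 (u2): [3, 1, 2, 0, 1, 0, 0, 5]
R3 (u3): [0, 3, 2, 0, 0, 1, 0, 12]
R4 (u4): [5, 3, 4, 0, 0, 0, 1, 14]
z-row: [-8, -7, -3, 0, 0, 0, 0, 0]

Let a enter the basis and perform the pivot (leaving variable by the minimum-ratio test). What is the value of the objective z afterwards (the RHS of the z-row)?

Ratio test on column a — row 1: 7/3 = 7/3; row 2: 5/3 = 5/3; row 3: entry 0 ≤ 0; row 4: 14/5 = 14/5. Minimum is 5/3 at row 2 (u2 leaves); pivot element 3.
Pivot on row 2; the z-row RHS becomes 0 − (-8)·(5/3) = 40/3.

40/3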